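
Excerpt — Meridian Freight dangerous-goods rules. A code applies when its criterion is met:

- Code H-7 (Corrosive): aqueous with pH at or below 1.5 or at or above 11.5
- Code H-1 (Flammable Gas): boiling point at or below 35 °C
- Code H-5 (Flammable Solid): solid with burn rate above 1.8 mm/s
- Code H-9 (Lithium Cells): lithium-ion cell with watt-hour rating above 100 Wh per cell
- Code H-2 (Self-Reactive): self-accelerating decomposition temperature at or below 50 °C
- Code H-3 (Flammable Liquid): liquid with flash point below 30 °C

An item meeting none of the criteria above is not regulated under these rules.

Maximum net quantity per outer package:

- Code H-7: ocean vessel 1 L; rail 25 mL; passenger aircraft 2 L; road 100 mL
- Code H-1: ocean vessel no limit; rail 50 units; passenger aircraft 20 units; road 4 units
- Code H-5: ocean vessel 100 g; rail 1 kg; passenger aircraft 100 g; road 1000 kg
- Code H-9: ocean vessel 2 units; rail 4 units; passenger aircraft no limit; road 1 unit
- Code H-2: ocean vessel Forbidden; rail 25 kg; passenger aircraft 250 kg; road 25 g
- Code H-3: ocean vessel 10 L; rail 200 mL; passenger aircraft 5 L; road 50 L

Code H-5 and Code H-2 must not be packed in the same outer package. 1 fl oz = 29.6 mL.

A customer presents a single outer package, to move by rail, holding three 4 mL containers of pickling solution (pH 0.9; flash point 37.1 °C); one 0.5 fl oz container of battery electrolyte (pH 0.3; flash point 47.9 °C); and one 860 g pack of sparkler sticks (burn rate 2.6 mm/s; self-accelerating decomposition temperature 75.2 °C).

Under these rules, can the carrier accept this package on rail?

No

pH 0.9 meets the Code H-7 criterion (Corrosive), so the pickling solution is Code H-7.
Battery electrolyte: pH 0.3 ≤ 1.5 → Code H-7 (Corrosive).
The sparkler sticks have burn rate 2.6 mm/s, which is > 1.8 mm/s, so they are Code H-5 (Flammable Solid).
Code H-7 net quantity: (three 4 mL containers = 12 mL) + (one 0.5 fl oz container = 14.8 mL) = 26.8 mL.
26.8 mL exceeds the rail limit of 25 mL for Code H-7.
Code H-5 quantity: 860 g.
860 g is within the rail limit of 1 kg for Code H-5.
The segregation rule (Code H-5 with Code H-2) does not apply to Code H-7 with Code H-5.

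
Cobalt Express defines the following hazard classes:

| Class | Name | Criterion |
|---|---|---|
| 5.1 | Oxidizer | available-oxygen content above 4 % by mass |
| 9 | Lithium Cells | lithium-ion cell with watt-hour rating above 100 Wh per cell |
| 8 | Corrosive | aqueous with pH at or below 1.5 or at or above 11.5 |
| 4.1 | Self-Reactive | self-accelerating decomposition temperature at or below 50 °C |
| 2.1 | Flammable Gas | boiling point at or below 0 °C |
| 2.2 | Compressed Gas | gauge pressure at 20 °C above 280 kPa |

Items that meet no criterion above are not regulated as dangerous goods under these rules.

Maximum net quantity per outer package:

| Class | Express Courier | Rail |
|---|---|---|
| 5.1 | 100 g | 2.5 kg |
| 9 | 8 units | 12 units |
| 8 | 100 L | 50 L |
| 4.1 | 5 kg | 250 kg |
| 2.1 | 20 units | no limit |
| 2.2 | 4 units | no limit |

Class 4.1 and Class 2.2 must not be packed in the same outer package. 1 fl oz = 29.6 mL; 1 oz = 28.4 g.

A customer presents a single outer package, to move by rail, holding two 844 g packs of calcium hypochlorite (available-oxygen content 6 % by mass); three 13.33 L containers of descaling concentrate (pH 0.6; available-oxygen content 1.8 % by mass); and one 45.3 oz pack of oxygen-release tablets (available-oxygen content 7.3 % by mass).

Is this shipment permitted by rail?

Available-oxygen content 6 % by mass meets the Class 5.1 criterion (Oxidizer), so the calcium hypochlorite is Class 5.1.
Descaling concentrate: pH 0.6 ≤ 1.5 → Class 8 (Corrosive).
Available-oxygen content 7.3 % by mass meets the Class 5.1 criterion (Oxidizer), so the oxygen-release tablets are Class 5.1.
Class 8 quantity: three 13.33 L containers = 39.99 L.
39.99 L is within the rail limit of 50 L for Class 8.
Class 5.1 net quantity: (two 844 g packs = 1.688 kg) + (one 45.3 oz pack = 1286.52 g) = 2974.52 g.
2974.52 g exceeds the rail limit of 2.5 kg for Class 5.1.
The segregation rule (Class 4.1 with Class 2.2) does not apply to Class 8 with Class 5.1.

No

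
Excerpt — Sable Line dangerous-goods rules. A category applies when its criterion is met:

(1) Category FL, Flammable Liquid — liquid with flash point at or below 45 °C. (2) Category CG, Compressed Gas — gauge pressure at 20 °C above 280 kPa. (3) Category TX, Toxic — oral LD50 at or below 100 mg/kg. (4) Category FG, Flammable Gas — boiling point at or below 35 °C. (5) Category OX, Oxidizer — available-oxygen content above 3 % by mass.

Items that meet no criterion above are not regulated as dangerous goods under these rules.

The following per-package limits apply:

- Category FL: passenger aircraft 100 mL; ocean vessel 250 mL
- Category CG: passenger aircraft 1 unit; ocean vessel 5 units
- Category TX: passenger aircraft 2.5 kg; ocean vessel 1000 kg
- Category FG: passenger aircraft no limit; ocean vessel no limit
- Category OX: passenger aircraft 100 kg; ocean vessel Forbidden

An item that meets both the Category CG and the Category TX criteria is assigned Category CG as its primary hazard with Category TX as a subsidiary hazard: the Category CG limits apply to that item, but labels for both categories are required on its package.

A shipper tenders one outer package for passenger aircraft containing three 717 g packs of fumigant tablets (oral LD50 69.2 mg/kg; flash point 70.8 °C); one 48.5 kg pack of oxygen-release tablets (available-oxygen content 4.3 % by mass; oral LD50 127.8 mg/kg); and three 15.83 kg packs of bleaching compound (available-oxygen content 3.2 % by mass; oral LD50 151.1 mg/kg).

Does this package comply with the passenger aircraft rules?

Yes

With oral LD50 69.2 mg/kg (≤ 100 mg/kg), the fumigant tablets fall in Category TX.
Oxygen-release tablets: available-oxygen content 4.3 % by mass > 3 % by mass → Category OX (Oxidizer).
The bleaching compound has available-oxygen content 3.2 % by mass, which is > 3 % by mass, so it is Category OX (Oxidizer).
Category TX quantity: three 717 g packs = 2.151 kg.
That is within the Category TX passenger aircraft limit of 2.5 kg.
Total Category OX: 48.5 kg + (three 15.83 kg packs = 47.49 kg) = 95.99 kg.
95.99 kg ≤ 100 kg (passenger aircraft limit, Category OX) — within limit.
Every hazard category is within its passenger aircraft limit and no segregation rule is violated.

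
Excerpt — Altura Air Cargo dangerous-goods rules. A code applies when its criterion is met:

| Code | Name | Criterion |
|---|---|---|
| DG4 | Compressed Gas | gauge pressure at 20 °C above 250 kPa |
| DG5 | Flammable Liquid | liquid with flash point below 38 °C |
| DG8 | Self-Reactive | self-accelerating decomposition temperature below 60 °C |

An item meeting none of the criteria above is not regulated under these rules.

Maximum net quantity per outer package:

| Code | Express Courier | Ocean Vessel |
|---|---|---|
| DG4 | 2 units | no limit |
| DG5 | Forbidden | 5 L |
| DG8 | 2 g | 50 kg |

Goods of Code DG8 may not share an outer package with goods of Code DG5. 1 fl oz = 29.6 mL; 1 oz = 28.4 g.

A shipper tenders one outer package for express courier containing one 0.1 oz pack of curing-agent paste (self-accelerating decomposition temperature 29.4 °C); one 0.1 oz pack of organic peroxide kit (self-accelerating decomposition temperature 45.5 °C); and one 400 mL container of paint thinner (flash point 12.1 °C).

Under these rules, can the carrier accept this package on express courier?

Self-accelerating decomposition temperature 29.4 °C meets the Code DG8 criterion (Self-Reactive), so the curing-agent paste is Code DG8.
Organic peroxide kit: self-accelerating decomposition temperature 45.5 °C < 60 °C → Code DG8 (Self-Reactive).
Paint thinner: flash point 12.1 °C < 38 °C → Code DG5 (Flammable Liquid).
Code DG8 net quantity: (one 0.1 oz pack = 2.84 g) + (one 0.1 oz pack = 2.84 g) = 5.68 g.
5.68 g > 2 g (express courier limit, Code DG8) — over the limit.
Code DG5 quantity: 400 mL.
By express courier, Code DG5 is Forbidden regardless of quantity.
Code DG8 and Code DG5 may not share an outer package.

No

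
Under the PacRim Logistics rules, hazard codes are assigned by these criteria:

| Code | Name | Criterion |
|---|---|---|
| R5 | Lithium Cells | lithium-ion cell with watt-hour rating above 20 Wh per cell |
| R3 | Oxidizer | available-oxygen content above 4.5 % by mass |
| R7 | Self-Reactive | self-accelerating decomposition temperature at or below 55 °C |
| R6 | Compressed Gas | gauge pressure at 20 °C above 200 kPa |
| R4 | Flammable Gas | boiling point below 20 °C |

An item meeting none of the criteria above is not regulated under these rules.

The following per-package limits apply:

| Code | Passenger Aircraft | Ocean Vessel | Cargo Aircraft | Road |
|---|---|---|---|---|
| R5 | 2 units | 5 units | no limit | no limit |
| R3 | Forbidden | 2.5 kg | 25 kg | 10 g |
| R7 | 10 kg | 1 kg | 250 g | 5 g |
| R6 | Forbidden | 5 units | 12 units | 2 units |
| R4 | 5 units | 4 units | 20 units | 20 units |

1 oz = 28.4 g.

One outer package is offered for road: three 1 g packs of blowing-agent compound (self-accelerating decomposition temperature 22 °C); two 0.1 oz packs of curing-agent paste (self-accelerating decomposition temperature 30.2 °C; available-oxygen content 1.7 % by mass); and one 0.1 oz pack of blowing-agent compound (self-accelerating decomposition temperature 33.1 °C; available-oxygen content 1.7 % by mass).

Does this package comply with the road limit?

No

Blowing-agent compound: self-accelerating decomposition temperature 22 °C ≤ 55 °C → Code R7 (Self-Reactive).
Self-accelerating decomposition temperature 30.2 °C meets the Code R7 criterion (Self-Reactive), so the curing-agent paste is Code R7.
The blowing-agent compound has self-accelerating decomposition temperature 33.1 °C, which is ≤ 55 °C, so it is Code R7 (Self-Reactive).
Total Code R7: (three 1 g packs = 3 g) + (two 0.1 oz packs = 5.68 g) + (one 0.1 oz pack = 2.84 g) = 11.52 g.
That exceeds the Code R7 road limit of 5 g.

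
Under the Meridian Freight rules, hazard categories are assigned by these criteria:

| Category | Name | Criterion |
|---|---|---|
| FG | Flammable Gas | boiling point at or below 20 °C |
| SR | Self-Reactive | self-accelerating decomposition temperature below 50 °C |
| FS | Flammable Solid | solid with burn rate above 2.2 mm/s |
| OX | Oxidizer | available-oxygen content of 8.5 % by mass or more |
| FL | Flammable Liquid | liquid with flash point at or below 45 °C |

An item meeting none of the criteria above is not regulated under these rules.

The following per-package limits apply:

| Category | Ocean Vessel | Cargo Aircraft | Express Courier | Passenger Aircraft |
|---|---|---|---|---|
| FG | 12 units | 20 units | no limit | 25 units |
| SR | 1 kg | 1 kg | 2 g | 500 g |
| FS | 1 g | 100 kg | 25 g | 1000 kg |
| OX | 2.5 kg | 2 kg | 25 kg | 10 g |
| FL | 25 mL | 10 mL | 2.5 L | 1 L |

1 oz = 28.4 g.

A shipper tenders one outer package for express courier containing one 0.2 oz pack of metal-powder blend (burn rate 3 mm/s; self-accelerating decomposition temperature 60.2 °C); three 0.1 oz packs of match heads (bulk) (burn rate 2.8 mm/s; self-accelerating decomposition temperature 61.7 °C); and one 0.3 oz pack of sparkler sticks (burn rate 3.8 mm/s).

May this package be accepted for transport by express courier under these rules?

Metal-powder blend: burn rate 3 mm/s > 2.2 mm/s → Category FS (Flammable Solid).
Burn rate 2.8 mm/s meets the Category FS criterion (Flammable Solid), so the match heads (bulk) are Category FS.
Sparkler sticks: burn rate 3.8 mm/s > 2.2 mm/s → Category FS (Flammable Solid).
Total Category FS: (one 0.2 oz pack = 5.68 g) + (three 0.1 oz packs = 8.52 g) + (one 0.3 oz pack = 8.52 g) = 22.72 g.
22.72 g is within the express courier limit of 25 g for Category FS.

Yes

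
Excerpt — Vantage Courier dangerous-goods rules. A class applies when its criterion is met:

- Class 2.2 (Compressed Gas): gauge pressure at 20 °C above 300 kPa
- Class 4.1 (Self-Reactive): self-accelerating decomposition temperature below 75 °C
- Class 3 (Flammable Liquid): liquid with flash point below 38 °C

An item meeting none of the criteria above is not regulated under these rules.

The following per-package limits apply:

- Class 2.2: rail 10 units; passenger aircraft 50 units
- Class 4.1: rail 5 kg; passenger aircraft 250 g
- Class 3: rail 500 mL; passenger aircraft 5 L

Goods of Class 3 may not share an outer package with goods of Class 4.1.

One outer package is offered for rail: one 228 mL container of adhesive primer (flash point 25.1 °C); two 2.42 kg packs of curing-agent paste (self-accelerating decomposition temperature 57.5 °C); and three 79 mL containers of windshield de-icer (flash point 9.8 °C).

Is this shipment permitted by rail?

No

With flash point 25.1 °C (< 38 °C), the adhesive primer falls in Class 3.
Self-accelerating decomposition temperature 57.5 °C meets the Class 4.1 criterion (Self-Reactive), so the curing-agent paste is Class 4.1.
Windshield de-icer: flash point 9.8 °C < 38 °C → Class 3 (Flammable Liquid).
Total Class 3: 228 mL + (three 79 mL containers = 237 mL) = 465 mL.
465 mL is within the rail limit of 500 mL for Class 3.
Class 4.1 quantity: two 2.42 kg packs = 4.84 kg.
4.84 kg is within the rail limit of 5 kg for Class 4.1.
Class 3 and Class 4.1 may not share an outer package.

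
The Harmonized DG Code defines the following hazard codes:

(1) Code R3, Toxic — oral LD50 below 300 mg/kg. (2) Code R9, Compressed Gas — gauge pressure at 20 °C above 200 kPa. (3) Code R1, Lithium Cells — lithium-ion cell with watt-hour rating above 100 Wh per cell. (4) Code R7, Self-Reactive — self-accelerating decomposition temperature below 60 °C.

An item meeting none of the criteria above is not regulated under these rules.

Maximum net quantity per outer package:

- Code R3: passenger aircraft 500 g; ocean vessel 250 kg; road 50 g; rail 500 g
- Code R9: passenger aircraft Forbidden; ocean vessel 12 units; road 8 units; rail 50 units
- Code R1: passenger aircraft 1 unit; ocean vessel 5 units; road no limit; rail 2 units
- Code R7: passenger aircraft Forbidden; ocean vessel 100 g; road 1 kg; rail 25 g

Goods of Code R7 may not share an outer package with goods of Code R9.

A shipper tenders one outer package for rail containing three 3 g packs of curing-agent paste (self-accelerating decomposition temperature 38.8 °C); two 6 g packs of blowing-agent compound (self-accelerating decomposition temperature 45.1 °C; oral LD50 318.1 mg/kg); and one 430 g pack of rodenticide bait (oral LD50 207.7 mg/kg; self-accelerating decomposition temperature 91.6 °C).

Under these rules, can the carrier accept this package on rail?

Curing-agent paste: self-accelerating decomposition temperature 38.8 °C < 60 °C → Code R7 (Self-Reactive).
The blowing-agent compound has self-accelerating decomposition temperature 45.1 °C, which is < 60 °C, so it is Code R7 (Self-Reactive).
Rodenticide bait: oral LD50 207.7 mg/kg < 300 mg/kg → Code R3 (Toxic).
Code R7 net quantity: (three 3 g packs = 9 g) + (two 6 g packs = 12 g) = 21 g.
21 g ≤ 25 g (rail limit, Code R7) — within limit.
Code R3 quantity: 430 g.
430 g is within the rail limit of 500 g for Code R3.
The segregation rule (Code R7 with Code R9) does not apply to Code R7 with Code R3.
Every hazard code is within its rail limit and no segregation rule is violated.

Yes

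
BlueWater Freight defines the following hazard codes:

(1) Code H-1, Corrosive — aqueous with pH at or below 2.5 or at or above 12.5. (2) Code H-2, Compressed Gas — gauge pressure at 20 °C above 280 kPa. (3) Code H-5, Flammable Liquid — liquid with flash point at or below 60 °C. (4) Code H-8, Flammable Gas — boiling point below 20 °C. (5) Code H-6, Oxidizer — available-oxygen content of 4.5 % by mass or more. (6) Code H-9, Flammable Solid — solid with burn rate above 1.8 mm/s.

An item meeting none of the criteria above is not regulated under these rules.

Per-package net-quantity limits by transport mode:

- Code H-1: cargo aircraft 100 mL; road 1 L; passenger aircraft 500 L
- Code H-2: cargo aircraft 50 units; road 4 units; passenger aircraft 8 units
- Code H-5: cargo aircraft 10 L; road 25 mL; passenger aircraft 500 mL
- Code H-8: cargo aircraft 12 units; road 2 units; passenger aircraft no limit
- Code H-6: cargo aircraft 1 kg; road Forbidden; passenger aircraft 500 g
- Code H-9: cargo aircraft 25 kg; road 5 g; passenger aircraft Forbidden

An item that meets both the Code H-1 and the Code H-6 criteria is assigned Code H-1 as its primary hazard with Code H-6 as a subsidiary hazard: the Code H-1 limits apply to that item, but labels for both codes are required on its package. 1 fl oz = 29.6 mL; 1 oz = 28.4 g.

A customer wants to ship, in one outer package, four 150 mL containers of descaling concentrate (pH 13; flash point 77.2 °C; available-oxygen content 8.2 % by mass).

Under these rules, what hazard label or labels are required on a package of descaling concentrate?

Code H-1 and H-6

Descaling concentrate: pH 13 ≥ 12.5 → Code H-1 (Corrosive).
Descaling concentrate: available-oxygen content 8.2 % by mass ≥ 4.5 % by mass → Code H-6 (Oxidizer).
By the precedence rule Code H-1 is primary and Code H-6 is subsidiary, and that rule requires both labels on the package.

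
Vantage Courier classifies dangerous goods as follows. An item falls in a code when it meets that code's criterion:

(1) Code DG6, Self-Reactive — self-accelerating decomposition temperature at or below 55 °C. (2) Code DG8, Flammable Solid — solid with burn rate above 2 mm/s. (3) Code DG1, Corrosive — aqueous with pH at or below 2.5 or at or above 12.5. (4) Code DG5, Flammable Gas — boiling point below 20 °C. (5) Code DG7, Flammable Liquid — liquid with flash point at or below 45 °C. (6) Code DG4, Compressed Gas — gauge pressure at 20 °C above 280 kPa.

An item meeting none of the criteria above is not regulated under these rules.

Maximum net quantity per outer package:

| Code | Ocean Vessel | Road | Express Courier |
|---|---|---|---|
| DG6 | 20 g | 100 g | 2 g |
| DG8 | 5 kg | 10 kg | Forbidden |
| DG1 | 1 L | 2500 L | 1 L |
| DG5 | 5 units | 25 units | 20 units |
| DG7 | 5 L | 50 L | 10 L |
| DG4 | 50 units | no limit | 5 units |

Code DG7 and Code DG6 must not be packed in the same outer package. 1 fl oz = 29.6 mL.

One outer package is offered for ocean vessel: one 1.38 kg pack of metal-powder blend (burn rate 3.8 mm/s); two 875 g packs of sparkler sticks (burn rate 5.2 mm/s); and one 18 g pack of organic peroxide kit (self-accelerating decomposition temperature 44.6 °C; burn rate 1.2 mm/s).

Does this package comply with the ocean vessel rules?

Yes

Metal-powder blend: burn rate 3.8 mm/s > 2 mm/s → Code DG8 (Flammable Solid).
Sparkler sticks: burn rate 5.2 mm/s > 2 mm/s → Code DG8 (Flammable Solid).
Self-accelerating decomposition temperature 44.6 °C meets the Code DG6 criterion (Self-Reactive), so the organic peroxide kit is Code DG6.
Code DG6 quantity: 18 g.
That is within the Code DG6 ocean vessel limit of 20 g.
Code DG8 net quantity: 1.38 kg + (two 875 g packs = 1.75 kg) = 3.13 kg.
3.13 kg is within the ocean vessel limit of 5 kg for Code DG8.
The segregation rule (Code DG7 with Code DG6) does not apply to Code DG6 with Code DG8.
Every hazard code is within its ocean vessel limit and no segregation rule is violated.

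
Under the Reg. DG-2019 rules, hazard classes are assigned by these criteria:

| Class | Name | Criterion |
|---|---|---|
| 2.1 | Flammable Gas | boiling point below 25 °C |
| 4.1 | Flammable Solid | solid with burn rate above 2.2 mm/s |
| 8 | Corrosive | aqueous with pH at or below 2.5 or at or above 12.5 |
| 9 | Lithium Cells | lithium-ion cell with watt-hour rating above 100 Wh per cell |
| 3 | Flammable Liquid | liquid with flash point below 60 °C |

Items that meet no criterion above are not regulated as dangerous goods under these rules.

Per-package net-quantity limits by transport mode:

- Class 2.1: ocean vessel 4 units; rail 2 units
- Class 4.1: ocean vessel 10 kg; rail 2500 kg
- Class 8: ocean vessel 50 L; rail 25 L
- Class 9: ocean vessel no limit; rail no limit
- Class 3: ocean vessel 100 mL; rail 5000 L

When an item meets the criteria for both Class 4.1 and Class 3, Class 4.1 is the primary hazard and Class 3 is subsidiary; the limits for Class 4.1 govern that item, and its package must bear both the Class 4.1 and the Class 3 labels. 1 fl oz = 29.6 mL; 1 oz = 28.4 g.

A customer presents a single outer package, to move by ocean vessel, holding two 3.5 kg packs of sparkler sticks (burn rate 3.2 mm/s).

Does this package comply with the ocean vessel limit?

Yes

With burn rate 3.2 mm/s (> 2.2 mm/s), the sparkler sticks fall in Class 4.1.
Class 4.1 quantity: two 3.5 kg packs = 7 kg.
7 kg ≤ 10 kg (ocean vessel limit, Class 4.1) — within limit.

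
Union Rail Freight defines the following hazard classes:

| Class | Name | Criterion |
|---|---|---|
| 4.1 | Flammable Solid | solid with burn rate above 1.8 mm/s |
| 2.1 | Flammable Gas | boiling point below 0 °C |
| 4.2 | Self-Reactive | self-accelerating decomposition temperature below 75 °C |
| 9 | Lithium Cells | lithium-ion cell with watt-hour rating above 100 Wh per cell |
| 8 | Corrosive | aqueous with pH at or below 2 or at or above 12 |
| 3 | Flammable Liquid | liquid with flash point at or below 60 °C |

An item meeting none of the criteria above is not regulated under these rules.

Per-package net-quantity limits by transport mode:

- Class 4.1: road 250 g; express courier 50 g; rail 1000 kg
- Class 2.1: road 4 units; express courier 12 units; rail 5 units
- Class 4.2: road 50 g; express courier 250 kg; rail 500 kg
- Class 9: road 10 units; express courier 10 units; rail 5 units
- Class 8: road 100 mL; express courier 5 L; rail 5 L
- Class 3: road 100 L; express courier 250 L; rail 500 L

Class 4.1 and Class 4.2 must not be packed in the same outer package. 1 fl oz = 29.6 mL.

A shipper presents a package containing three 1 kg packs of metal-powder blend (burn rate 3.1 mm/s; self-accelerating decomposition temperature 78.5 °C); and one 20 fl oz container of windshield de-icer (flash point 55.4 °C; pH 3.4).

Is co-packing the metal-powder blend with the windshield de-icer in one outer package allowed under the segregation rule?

Yes

The metal-powder blend has burn rate 3.1 mm/s, which is > 1.8 mm/s, so it is Class 4.1 (Flammable Solid).
With flash point 55.4 °C (≤ 60 °C), the windshield de-icer falls in Class 3.
No segregation rule bars Class 4.1 with Class 3.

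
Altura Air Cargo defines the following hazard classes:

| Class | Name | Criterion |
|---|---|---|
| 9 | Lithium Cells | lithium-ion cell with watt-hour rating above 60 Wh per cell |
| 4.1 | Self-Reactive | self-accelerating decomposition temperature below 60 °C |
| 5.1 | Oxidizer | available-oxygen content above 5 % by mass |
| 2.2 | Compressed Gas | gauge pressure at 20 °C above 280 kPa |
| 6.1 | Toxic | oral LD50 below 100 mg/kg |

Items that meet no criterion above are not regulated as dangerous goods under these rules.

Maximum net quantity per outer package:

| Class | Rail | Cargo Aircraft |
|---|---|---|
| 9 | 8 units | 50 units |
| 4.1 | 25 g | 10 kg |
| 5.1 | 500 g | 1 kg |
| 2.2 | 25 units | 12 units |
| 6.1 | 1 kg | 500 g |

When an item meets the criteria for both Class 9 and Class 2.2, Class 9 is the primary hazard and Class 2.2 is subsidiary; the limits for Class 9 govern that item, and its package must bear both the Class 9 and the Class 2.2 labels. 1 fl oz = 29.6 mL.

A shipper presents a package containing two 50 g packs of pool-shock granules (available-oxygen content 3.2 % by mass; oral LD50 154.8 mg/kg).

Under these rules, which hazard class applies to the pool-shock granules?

available-oxygen content 3.2 % by mass is not above 5 % by mass, so Class 5.1 does not apply.
oral LD50 154.8 mg/kg is not below 100 mg/kg, so Class 6.1 does not apply.
No criterion is met, so the item is not regulated.

Not regulated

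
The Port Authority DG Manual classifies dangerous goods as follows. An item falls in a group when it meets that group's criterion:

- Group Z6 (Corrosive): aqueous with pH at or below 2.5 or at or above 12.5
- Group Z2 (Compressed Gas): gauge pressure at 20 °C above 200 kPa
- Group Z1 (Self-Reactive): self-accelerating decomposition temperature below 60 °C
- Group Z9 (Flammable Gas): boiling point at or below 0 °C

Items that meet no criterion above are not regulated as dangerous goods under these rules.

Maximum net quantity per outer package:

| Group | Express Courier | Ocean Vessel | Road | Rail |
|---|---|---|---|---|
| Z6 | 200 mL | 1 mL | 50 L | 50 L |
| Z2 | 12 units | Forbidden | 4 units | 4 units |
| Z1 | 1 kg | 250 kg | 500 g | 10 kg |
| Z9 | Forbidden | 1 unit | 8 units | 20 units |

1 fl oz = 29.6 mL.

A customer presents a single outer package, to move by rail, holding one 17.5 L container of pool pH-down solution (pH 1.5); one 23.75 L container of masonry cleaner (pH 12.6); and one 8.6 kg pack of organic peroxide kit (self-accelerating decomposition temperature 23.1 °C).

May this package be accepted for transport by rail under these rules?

pH 1.5 meets the Group Z6 criterion (Corrosive), so the pool pH-down solution is Group Z6.
With pH 12.6 (≥ 12.5), the masonry cleaner falls in Group Z6.
Self-accelerating decomposition temperature 23.1 °C meets the Group Z1 criterion (Self-Reactive), so the organic peroxide kit is Group Z1.
Total Group Z6: 17.5 L + 23.75 L = 41.25 L.
That is within the Group Z6 rail limit of 50 L.
Group Z1 quantity: 8.6 kg.
8.6 kg ≤ 10 kg (rail limit, Group Z1) — within limit.
Every hazard group is within its rail limit and no segregation rule is violated.

Yes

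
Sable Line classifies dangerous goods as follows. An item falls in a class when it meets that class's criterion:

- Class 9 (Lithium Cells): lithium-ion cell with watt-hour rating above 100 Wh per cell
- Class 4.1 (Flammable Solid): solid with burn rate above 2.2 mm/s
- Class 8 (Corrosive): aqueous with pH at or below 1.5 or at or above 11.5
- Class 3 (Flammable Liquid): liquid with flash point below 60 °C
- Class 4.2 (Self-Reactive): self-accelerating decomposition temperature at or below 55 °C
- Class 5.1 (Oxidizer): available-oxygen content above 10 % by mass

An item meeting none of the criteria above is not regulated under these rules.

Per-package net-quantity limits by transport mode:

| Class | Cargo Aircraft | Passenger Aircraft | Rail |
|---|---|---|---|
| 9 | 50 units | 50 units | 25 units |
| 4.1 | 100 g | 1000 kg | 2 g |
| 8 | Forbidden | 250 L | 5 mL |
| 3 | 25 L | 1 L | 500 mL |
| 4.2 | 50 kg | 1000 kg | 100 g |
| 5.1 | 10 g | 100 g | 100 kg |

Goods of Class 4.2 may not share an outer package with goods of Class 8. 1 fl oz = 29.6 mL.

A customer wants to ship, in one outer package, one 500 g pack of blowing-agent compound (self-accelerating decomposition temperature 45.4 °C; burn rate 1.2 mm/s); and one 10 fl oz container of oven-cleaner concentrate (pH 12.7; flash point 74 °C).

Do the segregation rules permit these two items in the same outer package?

With self-accelerating decomposition temperature 45.4 °C (≤ 55 °C), the blowing-agent compound falls in Class 4.2.
With pH 12.7 (≥ 11.5), the oven-cleaner concentrate falls in Class 8.
Class 4.2 and Class 8 may not share an outer package.

No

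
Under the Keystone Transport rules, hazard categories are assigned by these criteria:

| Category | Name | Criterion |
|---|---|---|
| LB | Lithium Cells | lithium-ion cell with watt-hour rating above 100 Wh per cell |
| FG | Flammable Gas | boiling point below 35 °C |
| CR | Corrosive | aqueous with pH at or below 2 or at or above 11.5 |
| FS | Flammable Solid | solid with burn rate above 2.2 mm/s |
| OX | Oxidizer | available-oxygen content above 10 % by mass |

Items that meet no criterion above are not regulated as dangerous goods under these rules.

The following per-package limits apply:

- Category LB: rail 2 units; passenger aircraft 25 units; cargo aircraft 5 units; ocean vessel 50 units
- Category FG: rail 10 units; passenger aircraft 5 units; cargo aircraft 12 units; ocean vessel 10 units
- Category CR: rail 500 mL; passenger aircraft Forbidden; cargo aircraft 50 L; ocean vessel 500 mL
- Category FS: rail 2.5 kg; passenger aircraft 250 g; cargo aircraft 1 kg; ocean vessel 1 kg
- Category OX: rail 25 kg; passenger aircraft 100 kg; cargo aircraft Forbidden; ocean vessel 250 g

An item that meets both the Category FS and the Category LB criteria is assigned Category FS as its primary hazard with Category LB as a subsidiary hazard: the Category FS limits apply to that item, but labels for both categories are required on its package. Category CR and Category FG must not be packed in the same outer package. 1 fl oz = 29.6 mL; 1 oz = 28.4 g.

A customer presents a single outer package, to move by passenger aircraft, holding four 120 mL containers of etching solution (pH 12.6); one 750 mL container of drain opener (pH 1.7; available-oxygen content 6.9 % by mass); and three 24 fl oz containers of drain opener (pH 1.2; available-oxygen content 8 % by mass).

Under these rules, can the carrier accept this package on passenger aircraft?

Etching solution: pH 12.6 ≥ 11.5 → Category CR (Corrosive).
pH 1.7 meets the Category CR criterion (Corrosive), so the drain opener is Category CR.
pH 1.2 meets the Category CR criterion (Corrosive), so the drain opener is Category CR.
Total Category CR: (four 120 mL containers = 480 mL) + 750 mL + (three 24 fl oz containers = 2131.2 mL) = 3361.2 mL.
By passenger aircraft, Category CR is Forbidden regardless of quantity.

No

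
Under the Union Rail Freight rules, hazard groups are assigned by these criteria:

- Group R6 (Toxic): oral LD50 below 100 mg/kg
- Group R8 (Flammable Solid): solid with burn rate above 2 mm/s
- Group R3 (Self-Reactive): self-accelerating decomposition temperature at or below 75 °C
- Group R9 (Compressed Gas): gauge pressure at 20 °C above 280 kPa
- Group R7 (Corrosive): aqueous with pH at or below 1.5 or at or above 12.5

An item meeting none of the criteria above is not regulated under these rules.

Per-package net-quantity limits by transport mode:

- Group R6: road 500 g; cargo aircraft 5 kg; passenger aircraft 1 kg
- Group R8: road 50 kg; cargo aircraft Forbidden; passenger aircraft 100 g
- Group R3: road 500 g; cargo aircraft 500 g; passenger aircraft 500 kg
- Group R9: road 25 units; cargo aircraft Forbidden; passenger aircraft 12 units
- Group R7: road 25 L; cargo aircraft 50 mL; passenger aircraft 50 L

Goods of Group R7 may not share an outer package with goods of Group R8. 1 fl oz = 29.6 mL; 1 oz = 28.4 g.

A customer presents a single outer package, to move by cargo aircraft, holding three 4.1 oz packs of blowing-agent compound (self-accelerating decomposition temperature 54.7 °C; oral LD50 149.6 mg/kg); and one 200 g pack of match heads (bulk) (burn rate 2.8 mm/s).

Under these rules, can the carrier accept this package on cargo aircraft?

No

With self-accelerating decomposition temperature 54.7 °C (≤ 75 °C), the blowing-agent compound falls in Group R3.
Burn rate 2.8 mm/s meets the Group R8 criterion (Flammable Solid), so the match heads (bulk) are Group R8.
Group R3 quantity: three 4.1 oz packs = 349.32 g.
349.32 g is within the cargo aircraft limit of 500 g for Group R3.
Group R8 quantity: 200 g.
Group R8 is Forbidden by cargo aircraft.
The segregation rule (Group R7 with Group R8) does not apply to Group R3 with Group R8.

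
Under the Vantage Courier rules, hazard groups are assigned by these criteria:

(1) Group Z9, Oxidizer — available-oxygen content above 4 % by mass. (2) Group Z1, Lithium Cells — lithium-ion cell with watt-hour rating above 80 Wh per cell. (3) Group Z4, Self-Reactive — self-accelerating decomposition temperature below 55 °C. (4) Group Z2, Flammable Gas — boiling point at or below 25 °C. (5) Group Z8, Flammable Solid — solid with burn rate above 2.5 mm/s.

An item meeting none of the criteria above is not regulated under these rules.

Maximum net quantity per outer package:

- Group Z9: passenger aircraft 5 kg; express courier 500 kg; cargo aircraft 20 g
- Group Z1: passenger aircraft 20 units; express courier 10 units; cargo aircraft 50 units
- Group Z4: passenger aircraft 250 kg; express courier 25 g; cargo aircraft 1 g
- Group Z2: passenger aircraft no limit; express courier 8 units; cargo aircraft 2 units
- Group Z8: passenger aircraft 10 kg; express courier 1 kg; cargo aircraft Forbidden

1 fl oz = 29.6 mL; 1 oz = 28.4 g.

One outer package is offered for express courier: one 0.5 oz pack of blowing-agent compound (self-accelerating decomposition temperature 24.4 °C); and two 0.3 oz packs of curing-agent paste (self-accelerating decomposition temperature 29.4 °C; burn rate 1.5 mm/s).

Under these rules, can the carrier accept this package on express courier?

Blowing-agent compound: self-accelerating decomposition temperature 24.4 °C < 55 °C → Group Z4 (Self-Reactive).
Self-accelerating decomposition temperature 29.4 °C meets the Group Z4 criterion (Self-Reactive), so the curing-agent paste is Group Z4.
Group Z4 net quantity: (one 0.5 oz pack = 14.2 g) + (two 0.3 oz packs = 17.04 g) = 31.24 g.
31.24 g > 25 g (express courier limit, Group Z4) — over the limit.

No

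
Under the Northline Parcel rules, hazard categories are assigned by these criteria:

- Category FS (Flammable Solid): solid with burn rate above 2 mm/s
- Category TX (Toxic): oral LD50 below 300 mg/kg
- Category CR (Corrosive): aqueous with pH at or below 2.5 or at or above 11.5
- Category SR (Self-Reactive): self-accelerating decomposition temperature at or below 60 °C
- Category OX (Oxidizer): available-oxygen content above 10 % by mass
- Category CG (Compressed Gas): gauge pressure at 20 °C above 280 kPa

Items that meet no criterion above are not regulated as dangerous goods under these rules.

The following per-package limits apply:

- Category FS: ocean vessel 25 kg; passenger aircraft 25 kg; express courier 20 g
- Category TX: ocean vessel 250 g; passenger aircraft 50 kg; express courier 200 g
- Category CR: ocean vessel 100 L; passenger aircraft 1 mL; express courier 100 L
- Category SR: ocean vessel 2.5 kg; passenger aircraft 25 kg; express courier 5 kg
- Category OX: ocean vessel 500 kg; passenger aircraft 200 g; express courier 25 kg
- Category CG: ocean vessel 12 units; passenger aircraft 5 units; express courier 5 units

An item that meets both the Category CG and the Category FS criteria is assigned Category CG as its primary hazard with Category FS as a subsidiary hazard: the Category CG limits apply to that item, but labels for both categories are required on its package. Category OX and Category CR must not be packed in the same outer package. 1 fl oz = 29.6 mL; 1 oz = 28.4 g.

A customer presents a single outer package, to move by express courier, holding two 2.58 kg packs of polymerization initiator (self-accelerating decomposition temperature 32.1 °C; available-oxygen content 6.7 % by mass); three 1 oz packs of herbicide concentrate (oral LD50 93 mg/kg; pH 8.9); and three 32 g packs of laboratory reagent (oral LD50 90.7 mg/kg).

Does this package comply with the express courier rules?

The polymerization initiator has self-accelerating decomposition temperature 32.1 °C, which is ≤ 60 °C, so it is Category SR (Self-Reactive).
With oral LD50 93 mg/kg (< 300 mg/kg), the herbicide concentrate falls in Category TX.
Oral LD50 90.7 mg/kg meets the Category TX criterion (Toxic), so the laboratory reagent is Category TX.
Category TX net quantity: (three 1 oz packs = 85.2 g) + (three 32 g packs = 96 g) = 181.2 g.
181.2 g is within the express courier limit of 200 g for Category TX.
Category SR quantity: two 2.58 kg packs = 5.16 kg.
That exceeds the Category SR express courier limit of 5 kg.
The segregation rule (Category OX with Category CR) does not apply to Category TX with Category SR.

No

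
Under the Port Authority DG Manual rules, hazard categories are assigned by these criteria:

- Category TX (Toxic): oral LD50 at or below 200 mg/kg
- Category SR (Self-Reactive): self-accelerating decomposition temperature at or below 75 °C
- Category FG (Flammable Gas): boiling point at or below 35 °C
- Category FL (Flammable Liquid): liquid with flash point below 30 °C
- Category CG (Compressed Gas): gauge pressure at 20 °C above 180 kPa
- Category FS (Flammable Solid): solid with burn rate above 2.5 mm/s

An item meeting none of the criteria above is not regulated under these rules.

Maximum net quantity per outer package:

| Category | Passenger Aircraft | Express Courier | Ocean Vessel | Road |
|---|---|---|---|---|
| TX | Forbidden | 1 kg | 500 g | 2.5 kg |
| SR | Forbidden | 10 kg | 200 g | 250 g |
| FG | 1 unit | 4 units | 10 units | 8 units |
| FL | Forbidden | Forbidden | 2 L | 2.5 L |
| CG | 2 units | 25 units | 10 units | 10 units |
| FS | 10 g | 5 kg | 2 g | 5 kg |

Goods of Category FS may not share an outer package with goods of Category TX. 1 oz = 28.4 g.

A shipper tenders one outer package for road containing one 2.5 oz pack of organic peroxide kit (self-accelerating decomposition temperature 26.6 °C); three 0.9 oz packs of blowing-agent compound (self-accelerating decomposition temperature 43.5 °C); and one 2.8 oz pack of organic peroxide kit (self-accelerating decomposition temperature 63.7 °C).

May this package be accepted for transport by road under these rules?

Organic peroxide kit: self-accelerating decomposition temperature 26.6 °C ≤ 75 °C → Category SR (Self-Reactive).
With self-accelerating decomposition temperature 43.5 °C (≤ 75 °C), the blowing-agent compound falls in Category SR.
The organic peroxide kit has self-accelerating decomposition temperature 63.7 °C, which is ≤ 75 °C, so it is Category SR (Self-Reactive).
Total Category SR: (one 2.5 oz pack = 71 g) + (three 0.9 oz packs = 76.68 g) + (one 2.8 oz pack = 79.52 g) = 227.2 g.
That is within the Category SR road limit of 250 g.

Yes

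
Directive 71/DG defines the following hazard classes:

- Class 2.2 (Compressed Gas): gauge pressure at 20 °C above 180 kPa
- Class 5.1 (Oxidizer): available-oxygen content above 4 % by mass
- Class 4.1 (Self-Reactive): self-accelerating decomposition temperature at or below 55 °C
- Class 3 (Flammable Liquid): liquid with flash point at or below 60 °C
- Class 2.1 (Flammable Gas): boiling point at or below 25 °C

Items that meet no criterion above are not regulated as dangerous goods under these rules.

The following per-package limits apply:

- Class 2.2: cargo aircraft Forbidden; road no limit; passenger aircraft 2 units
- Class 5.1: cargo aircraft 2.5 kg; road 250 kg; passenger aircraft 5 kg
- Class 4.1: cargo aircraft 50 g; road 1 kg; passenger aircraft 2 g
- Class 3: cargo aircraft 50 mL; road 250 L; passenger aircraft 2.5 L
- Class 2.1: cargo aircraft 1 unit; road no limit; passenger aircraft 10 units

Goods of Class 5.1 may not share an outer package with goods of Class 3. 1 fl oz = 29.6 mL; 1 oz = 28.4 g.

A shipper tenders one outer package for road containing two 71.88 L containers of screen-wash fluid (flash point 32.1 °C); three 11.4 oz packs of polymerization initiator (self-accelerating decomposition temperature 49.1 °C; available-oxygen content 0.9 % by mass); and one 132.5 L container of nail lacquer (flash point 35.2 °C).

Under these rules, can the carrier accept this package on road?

No

Screen-wash fluid: flash point 32.1 °C ≤ 60 °C → Class 3 (Flammable Liquid).
Self-accelerating decomposition temperature 49.1 °C meets the Class 4.1 criterion (Self-Reactive), so the polymerization initiator is Class 4.1.
Nail lacquer: flash point 35.2 °C ≤ 60 °C → Class 3 (Flammable Liquid).
Total Class 3: (two 71.88 L containers = 143.76 L) + 132.5 L = 276.26 L.
276.26 L exceeds the road limit of 250 L for Class 3.
Class 4.1 quantity: three 11.4 oz packs = 971.28 g.
971.28 g is within the road limit of 1 kg for Class 4.1.
The segregation rule (Class 5.1 with Class 3) does not apply to Class 3 with Class 4.1.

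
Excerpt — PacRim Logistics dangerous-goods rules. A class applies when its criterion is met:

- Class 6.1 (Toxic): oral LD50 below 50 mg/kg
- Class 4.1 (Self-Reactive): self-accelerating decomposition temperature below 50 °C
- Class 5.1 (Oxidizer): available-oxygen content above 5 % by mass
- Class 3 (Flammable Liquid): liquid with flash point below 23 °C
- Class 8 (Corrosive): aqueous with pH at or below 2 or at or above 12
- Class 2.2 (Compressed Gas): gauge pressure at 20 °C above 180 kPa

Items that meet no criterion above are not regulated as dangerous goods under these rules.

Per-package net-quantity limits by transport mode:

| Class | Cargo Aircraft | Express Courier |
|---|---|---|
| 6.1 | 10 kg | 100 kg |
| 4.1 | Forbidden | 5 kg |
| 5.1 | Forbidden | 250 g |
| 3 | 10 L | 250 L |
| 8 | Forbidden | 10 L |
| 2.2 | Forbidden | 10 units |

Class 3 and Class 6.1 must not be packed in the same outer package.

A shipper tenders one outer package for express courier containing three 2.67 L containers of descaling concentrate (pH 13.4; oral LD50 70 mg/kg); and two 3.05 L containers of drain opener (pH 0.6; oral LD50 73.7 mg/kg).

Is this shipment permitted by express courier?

Descaling concentrate: pH 13.4 ≥ 12 → Class 8 (Corrosive).
Drain opener: pH 0.6 ≤ 2 → Class 8 (Corrosive).
Class 8 net quantity: (three 2.67 L containers = 8.01 L) + (two 3.05 L containers = 6.1 L) = 14.11 L.
That exceeds the Class 8 express courier limit of 10 L.

No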